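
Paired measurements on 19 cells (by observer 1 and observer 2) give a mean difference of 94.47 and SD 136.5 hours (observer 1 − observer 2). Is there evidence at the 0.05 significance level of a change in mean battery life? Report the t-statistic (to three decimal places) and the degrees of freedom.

t = 3.017, df = 18

H0: μ_d = 0; H1: μ_d ≠ 0 (paired t-test on the differences, two-sided).
t = d̄/(s_d/√n) = 94.47/(136.5/√19) = 3.017
df = n − 1 = 18
Two-sided p-value ≈ 0.0074
Since p ≈ 0.0074 < α = 0.05, reject H0; the evidence is statistically significant.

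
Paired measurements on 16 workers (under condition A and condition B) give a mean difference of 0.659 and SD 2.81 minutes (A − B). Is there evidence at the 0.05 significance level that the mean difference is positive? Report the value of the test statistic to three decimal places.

H0: μ_d = 0; H1: μ_d > 0 (paired t-test on the differences, right-tailed).
t = d̄/(s_d/√n) = 0.659/(2.81/√16) = 0.938
df = n − 1 = 15
p-value = P(T ≥ 0.938) ≈ 0.182
Since p ≈ 0.182 > α = 0.05, fail to reject H0; the data do not provide sufficient evidence against H0.

0.938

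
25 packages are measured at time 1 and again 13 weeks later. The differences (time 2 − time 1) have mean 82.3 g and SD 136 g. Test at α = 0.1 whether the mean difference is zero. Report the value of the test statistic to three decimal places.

3.026

H0: μ_d = 0; H1: μ_d ≠ 0 (paired t-test on the differences, two-sided).
t = d̄/(s_d/√n) = 82.3/(136/√25) = 3.026
df = n − 1 = 24
Two-sided p-value ≈ 0.006
Since p ≈ 0.006 < α = 0.1, reject H0; the data support H1.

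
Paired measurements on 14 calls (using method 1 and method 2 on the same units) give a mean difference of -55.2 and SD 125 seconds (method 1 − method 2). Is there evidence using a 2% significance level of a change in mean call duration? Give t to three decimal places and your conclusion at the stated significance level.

H0: μ_d = 0; H1: μ_d ≠ 0 (paired t-test on the differences, two-sided).
t = d̄/(s_d/√n) = -55.2/(125/√14) = -1.652
df = n − 1 = 13
Two-sided p-value ≈ 0.122
Since p ≈ 0.122 > α = 0.02, fail to reject H0; the evidence is not statistically significant.

t = -1.652; fail to reject H0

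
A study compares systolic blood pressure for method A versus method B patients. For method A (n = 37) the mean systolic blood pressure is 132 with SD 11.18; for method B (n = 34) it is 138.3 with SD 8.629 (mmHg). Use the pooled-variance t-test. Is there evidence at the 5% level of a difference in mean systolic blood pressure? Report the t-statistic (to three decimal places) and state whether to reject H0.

t = -2.641; reject H0

Let group 1 = method A, group 2 = method B. H0: μ_1 = μ_2; H1: μ_1 ≠ μ_2 (two-sample pooled-variance t-test, two-sided).
s_p² = [(37−1)·11.18² + (34−1)·8.629²]/(37+34−2) = 100.825
t = (132 − 138.3)/√[100.825·(1/37 + 1/34)] = -2.641
df = n₁ + n₂ − 2 = 69
Two-sided p-value ≈ 0.0102
Since p ≈ 0.0102 < α = 0.05, reject H0; the data support H1.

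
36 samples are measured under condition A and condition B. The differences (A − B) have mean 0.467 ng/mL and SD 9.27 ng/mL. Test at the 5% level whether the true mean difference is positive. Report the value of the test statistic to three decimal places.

H0: μ_d = 0; H1: μ_d > 0 (paired t-test on the differences, right-tailed).
t = d̄/(s_d/√n) = 0.467/(9.27/√36) = 0.302
df = n − 1 = 35
p-value = P(T ≥ 0.302) ≈ 0.382
Since p ≈ 0.382 > α = 0.05, fail to reject H0; the data do not provide sufficient evidence against H0.

0.302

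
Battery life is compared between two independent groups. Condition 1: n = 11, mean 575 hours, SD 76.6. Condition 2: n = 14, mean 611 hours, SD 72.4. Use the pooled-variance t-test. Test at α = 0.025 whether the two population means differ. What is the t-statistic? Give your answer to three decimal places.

-1.203

Let group 1 = condition 1, group 2 = condition 2. H0: μ_1 = μ_2; H1: μ_1 ≠ μ_2 (two-sample pooled-variance t-test, two-sided).
s_p² = [(11−1)·76.6² + (14−1)·72.4²]/(11+14−2) = 5513.85
t = (575 − 611)/√[5513.85·(1/11 + 1/14)] = -1.203
df = n₁ + n₂ − 2 = 23
Two-sided p-value ≈ 0.241
Since p ≈ 0.241 > α = 0.025, fail to reject H0; the evidence is not statistically significant.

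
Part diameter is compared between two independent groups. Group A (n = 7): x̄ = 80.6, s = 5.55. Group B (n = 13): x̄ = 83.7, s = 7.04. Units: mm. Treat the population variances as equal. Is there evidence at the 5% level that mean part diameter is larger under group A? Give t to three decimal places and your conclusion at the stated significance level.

t = -1.005; fail to reject H0

Let group 1 = group A, group 2 = group B. H0: μ_1 = μ_2; H1: μ_1 > μ_2 (two-sample pooled-variance t-test, right-tailed).
s_p² = [(7−1)·5.55² + (13−1)·7.04²]/(7+13−2) = 43.3086
t = (80.6 − 83.7)/√[43.3086·(1/7 + 1/13)] = -1.005
df = n₁ + n₂ − 2 = 18
p-value = P(T ≥ -1.005) ≈ 0.836
Since p ≈ 0.836 > α = 0.05, fail to reject H0; the evidence is not statistically significant.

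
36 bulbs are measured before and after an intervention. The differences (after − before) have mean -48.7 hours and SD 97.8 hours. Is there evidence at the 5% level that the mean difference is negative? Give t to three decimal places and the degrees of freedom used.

t = -2.988, df = 35

H0: μ_d = 0; H1: μ_d < 0 (paired t-test on the differences, left-tailed).
t = d̄/(s_d/√n) = -48.7/(97.8/√36) = -2.988
df = n − 1 = 35
p-value = P(T ≤ -2.988) ≈ 0.0026
Since p ≈ 0.0026 < α = 0.05, reject H0; the evidence is statistically significant.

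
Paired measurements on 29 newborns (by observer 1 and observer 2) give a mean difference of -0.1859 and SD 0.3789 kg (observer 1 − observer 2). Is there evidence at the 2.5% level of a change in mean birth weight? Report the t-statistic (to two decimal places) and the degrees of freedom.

t = -2.64, df = 28

H0: μ_d = 0; H1: μ_d ≠ 0 (paired t-test on the differences, two-sided).
t = d̄/(s_d/√n) = -0.1859/(0.3789/√29) = -2.64
df = n − 1 = 28
Two-sided p-value ≈ 0.013
Since p ≈ 0.013 < α = 0.025, reject H0; the evidence is statistically significant.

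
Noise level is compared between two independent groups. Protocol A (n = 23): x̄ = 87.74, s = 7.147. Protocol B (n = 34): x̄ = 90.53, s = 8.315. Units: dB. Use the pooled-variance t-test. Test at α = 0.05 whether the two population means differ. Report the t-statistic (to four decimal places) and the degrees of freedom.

Let group 1 = protocol A, group 2 = protocol B. H0: μ_1 = μ_2; H1: μ_1 ≠ μ_2 (two-sample pooled-variance t-test, two-sided).
s_p² = [(23−1)·7.147² + (34−1)·8.315²]/(23+34−2) = 61.9154
t = (87.74 − 90.53)/√[61.9154·(1/23 + 1/34)] = -1.3133
df = n₁ + n₂ − 2 = 55
Two-sided p-value ≈ 0.1945
Since p ≈ 0.1945 > α = 0.05, fail to reject H0; the evidence is not statistically significant.

t = -1.3133, df = 55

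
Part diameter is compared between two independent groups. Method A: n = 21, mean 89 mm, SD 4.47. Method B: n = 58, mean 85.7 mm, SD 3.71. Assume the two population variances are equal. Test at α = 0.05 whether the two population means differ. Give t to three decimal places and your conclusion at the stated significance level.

t = 3.304; reject H0

Let group 1 = method A, group 2 = method B. H0: μ_1 = μ_2; H1: μ_1 ≠ μ_2 (two-sample pooled-variance t-test, two-sided).
s_p² = [(21−1)·4.47² + (58−1)·3.71²]/(21+58−2) = 15.3789
t = (89 − 85.7)/√[15.3789·(1/21 + 1/58)] = 3.304
df = n₁ + n₂ − 2 = 77
Two-sided p-value ≈ 0.0014
Since p ≈ 0.0014 < α = 0.05, reject H0; the data support H1.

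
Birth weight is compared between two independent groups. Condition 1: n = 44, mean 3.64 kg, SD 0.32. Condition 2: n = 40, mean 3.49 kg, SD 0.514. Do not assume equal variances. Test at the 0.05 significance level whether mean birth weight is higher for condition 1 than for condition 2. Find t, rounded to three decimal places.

1.587

Let group 1 = condition 1, group 2 = condition 2. H0: μ_1 = μ_2; H1: μ_1 > μ_2 (Welch's two-sample t-test, right-tailed).
t = (x̄_1 − x̄_2)/√(s_1²/n_1 + s_2²/n_2) = (3.64 − 3.49)/√(0.32²/44 + 0.514²/40) = 1.587
Welch–Satterthwaite df ≈ 64.11
p-value = P(T ≥ 1.587) ≈ 0.059
Since p ≈ 0.059 > α = 0.05, fail to reject H0; the data do not provide sufficient evidence against H0.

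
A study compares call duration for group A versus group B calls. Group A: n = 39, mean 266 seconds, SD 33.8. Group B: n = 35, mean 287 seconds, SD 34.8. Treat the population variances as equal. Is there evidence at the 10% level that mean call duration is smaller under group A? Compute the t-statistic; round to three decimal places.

-2.631

Let group 1 = group A, group 2 = group B. H0: μ_1 = μ_2; H1: μ_1 < μ_2 (two-sample pooled-variance t-test, left-tailed).
s_p² = [(39−1)·33.8² + (35−1)·34.8²]/(39+35−2) = 1174.83
t = (266 − 287)/√[1174.83·(1/39 + 1/35)] = -2.631
df = n₁ + n₂ − 2 = 72
p-value = P(T ≤ -2.631) ≈ 0.0052
Since p ≈ 0.0052 < α = 0.1, reject H0; the evidence is statistically significant.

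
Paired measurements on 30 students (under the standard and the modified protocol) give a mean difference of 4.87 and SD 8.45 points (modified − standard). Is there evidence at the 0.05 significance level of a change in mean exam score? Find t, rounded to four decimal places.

3.1567

H0: μ_d = 0; H1: μ_d ≠ 0 (paired t-test on the differences, two-sided).
t = d̄/(s_d/√n) = 4.87/(8.45/√30) = 3.1567
df = n − 1 = 29
Two-sided p-value ≈ 0.0037
Since p ≈ 0.0037 < α = 0.05, reject H0; the data support H1.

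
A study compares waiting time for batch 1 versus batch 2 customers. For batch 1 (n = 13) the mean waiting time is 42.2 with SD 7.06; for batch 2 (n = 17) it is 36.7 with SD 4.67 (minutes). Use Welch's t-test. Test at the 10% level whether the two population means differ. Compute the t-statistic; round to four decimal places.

2.4314

Let group 1 = batch 1, group 2 = batch 2. H0: μ_1 = μ_2; H1: μ_1 ≠ μ_2 (Welch's two-sample t-test, two-sided).
t = (x̄_1 − x̄_2)/√(s_1²/n_1 + s_2²/n_2) = (42.2 − 36.7)/√(7.06²/13 + 4.67²/17) = 2.4314
Welch–Satterthwaite df ≈ 19.72
Two-sided p-value ≈ 0.0247
Since p ≈ 0.0247 < α = 0.1, reject H0; the data support H1.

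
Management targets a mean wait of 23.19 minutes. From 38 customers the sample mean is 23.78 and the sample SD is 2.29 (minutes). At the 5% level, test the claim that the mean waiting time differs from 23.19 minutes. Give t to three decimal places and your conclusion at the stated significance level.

H0: μ = 23.19; H1: μ ≠ 23.19 (one-sample t-test, two-sided).
t = (x̄ − μ₀)/(s/√n) = (23.78 − 23.19)/(2.29/√38) = 1.588
df = n − 1 = 37
Two-sided p-value ≈ 0.121
Since p ≈ 0.121 > α = 0.05, fail to reject H0; the data do not provide sufficient evidence against H0.

t = 1.588; fail to reject H0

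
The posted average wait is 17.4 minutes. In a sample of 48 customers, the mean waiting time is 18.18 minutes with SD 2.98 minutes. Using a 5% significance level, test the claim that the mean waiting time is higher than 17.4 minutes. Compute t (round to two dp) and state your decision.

t = 1.81; reject H0

H0: μ = 17.4; H1: μ > 17.4 (one-sample t-test, right-tailed).
t = (x̄ − μ₀)/(s/√n) = (18.18 − 17.4)/(2.98/√48) = 1.81
df = n − 1 = 47
p-value = P(T ≥ 1.81) ≈ 0.0381
Since p ≈ 0.0381 < α = 0.05, reject H0; the data support H1.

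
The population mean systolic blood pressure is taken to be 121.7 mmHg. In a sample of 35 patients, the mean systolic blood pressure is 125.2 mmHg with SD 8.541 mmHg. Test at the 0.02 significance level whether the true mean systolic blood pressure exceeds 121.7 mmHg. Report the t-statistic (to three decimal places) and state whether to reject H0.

t = 2.424; reject H0

H0: μ = 121.7; H1: μ > 121.7 (one-sample t-test, right-tailed).
t = (x̄ − μ₀)/(s/√n) = (125.2 − 121.7)/(8.541/√35) = 2.424
df = n − 1 = 34
p-value = P(T ≥ 2.424) ≈ 0.010
Since p ≈ 0.010 < α = 0.02, reject H0; the evidence is statistically significant.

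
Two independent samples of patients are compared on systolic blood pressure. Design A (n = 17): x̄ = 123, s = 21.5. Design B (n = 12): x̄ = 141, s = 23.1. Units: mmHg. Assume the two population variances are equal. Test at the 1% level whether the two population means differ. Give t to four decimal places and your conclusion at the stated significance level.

Let group 1 = design A, group 2 = design B. H0: μ_1 = μ_2; H1: μ_1 ≠ μ_2 (two-sample pooled-variance t-test, two-sided).
s_p² = [(17−1)·21.5² + (12−1)·23.1²]/(17+12−2) = 491.323
t = (123 − 141)/√[491.323·(1/17 + 1/12)] = -2.1538
df = n₁ + n₂ − 2 = 27
Two-sided p-value ≈ 0.040
Since p ≈ 0.040 > α = 0.01, fail to reject H0; the data do not provide sufficient evidence against H0.

t = -2.1538; fail to reject H0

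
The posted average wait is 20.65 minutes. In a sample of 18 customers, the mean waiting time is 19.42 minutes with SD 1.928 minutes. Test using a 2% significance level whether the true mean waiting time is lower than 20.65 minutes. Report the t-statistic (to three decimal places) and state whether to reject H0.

H0: μ = 20.65; H1: μ < 20.65 (one-sample t-test, left-tailed).
t = (x̄ − μ₀)/(s/√n) = (19.42 − 20.65)/(1.928/√18) = -2.707
df = n − 1 = 17
p-value = P(T ≤ -2.707) ≈ 0.007
Since p ≈ 0.007 < α = 0.02, reject H0; the data support H1.

t = -2.707; reject H0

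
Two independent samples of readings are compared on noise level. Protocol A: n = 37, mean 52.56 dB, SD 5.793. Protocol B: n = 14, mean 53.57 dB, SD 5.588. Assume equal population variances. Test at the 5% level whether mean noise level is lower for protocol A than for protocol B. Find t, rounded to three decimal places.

Let group 1 = protocol A, group 2 = protocol B. H0: μ_1 = μ_2; H1: μ_1 < μ_2 (two-sample pooled-variance t-test, left-tailed).
s_p² = [(37−1)·5.793² + (14−1)·5.588²]/(37+14−2) = 32.9399
t = (52.56 − 53.57)/√[32.9399·(1/37 + 1/14)] = -0.561
df = n₁ + n₂ − 2 = 49
p-value = P(T ≤ -0.561) ≈ 0.289
Since p ≈ 0.289 > α = 0.05, fail to reject H0; the data do not provide sufficient evidence against H0.

-0.561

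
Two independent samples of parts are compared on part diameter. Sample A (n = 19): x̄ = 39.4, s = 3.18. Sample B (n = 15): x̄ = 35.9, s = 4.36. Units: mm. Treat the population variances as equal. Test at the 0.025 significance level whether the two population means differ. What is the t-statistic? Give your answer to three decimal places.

Let group 1 = sample A, group 2 = sample B. H0: μ_1 = μ_2; H1: μ_1 ≠ μ_2 (two-sample pooled-variance t-test, two-sided).
s_p² = [(19−1)·3.18² + (15−1)·4.36²]/(19+15−2) = 14.0049
t = (39.4 − 35.9)/√[14.0049·(1/19 + 1/15)] = 2.708
df = n₁ + n₂ − 2 = 32
Two-sided p-value ≈ 0.011
Since p ≈ 0.011 < α = 0.025, reject H0; the data support H1.

2.708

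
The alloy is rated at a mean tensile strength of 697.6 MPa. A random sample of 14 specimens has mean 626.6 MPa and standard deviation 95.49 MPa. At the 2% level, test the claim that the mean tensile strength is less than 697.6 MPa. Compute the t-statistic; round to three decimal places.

-2.782

H0: μ = 697.6; H1: μ < 697.6 (one-sample t-test, left-tailed).
t = (x̄ − μ₀)/(s/√n) = (626.6 − 697.6)/(95.49/√14) = -2.782
df = n − 1 = 13
p-value = P(T ≤ -2.782) ≈ 0.0078
Since p ≈ 0.0078 < α = 0.02, reject H0; the evidence is statistically significant.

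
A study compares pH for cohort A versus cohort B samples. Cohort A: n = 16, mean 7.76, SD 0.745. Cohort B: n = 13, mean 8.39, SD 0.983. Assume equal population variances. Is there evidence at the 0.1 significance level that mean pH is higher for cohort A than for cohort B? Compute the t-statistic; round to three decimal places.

-1.964

Let group 1 = cohort A, group 2 = cohort B. H0: μ_1 = μ_2; H1: μ_1 > μ_2 (two-sample pooled-variance t-test, right-tailed).
s_p² = [(16−1)·0.745² + (13−1)·0.983²]/(16+13−2) = 0.737809
t = (7.76 − 8.39)/√[0.737809·(1/16 + 1/13)] = -1.964
df = n₁ + n₂ − 2 = 27
p-value = P(T ≥ -1.964) ≈ 0.9701
Since p ≈ 0.9701 > α = 0.1, fail to reject H0; the data do not provide sufficient evidence against H0.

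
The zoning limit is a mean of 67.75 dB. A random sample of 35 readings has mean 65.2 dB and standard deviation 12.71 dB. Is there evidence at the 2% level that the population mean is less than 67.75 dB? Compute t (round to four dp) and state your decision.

t = -1.1869; fail to reject H0

H0: μ = 67.75; H1: μ < 67.75 (one-sample t-test, left-tailed).
t = (x̄ − μ₀)/(s/√n) = (65.2 − 67.75)/(12.71/√35) = -1.1869
df = n − 1 = 34
p-value = P(T ≤ -1.1869) ≈ 0.122
Since p ≈ 0.122 > α = 0.02, fail to reject H0; the data do not provide sufficient evidence against H0.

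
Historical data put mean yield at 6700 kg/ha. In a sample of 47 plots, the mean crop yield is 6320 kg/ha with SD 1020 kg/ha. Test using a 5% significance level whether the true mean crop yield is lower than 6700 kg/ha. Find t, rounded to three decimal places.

-2.554

H0: μ = 6700; H1: μ < 6700 (one-sample t-test, left-tailed).
t = (x̄ − μ₀)/(s/√n) = (6320 − 6700)/(1020/√47) = -2.554
df = n − 1 = 46
p-value = P(T ≤ -2.554) ≈ 0.007
Since p ≈ 0.007 < α = 0.05, reject H0; the data support H1.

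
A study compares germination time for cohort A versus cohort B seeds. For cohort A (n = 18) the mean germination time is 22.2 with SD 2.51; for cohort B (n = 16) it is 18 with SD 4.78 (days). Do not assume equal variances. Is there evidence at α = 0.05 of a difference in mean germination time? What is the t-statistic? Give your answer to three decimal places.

3.150

Let group 1 = cohort A, group 2 = cohort B. H0: μ_1 = μ_2; H1: μ_1 ≠ μ_2 (Welch's two-sample t-test, two-sided).
t = (x̄_1 − x̄_2)/√(s_1²/n_1 + s_2²/n_2) = (22.2 − 18)/√(2.51²/18 + 4.78²/16) = 3.150
Welch–Satterthwaite df ≈ 22.08
Two-sided p-value ≈ 0.005
Since p ≈ 0.005 < α = 0.05, reject H0; the data support H1.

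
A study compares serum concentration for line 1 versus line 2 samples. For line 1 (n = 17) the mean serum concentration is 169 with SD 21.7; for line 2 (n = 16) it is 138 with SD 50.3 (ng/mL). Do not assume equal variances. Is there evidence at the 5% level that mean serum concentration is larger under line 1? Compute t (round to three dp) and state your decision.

t = 2.274; reject H0

Let group 1 = line 1, group 2 = line 2. H0: μ_1 = μ_2; H1: μ_1 > μ_2 (Welch's two-sample t-test, right-tailed).
t = (x̄_1 − x̄_2)/√(s_1²/n_1 + s_2²/n_2) = (169 − 138)/√(21.7²/17 + 50.3²/16) = 2.274
Welch–Satterthwaite df ≈ 20.14
p-value = P(T ≥ 2.274) ≈ 0.0170
Since p ≈ 0.0170 < α = 0.05, reject H0; the data support H1.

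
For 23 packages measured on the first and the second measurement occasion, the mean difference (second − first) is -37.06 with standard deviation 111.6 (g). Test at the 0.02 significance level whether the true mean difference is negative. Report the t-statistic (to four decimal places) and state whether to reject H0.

t = -1.5926; fail to reject H0

H0: μ_d = 0; H1: μ_d < 0 (paired t-test on the differences, left-tailed).
t = d̄/(s_d/√n) = -37.06/(111.6/√23) = -1.5926
df = n − 1 = 22
p-value = P(T ≤ -1.5926) ≈ 0.063
Since p ≈ 0.063 > α = 0.02, fail to reject H0; the data do not provide sufficient evidence against H0.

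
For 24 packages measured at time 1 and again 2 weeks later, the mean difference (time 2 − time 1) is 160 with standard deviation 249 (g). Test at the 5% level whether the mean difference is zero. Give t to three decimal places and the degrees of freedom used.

H0: μ_d = 0; H1: μ_d ≠ 0 (paired t-test on the differences, two-sided).
t = d̄/(s_d/√n) = 160/(249/√24) = 3.148
df = n − 1 = 23
Two-sided p-value ≈ 0.0045
Since p ≈ 0.0045 < α = 0.05, reject H0; the data support H1.

t = 3.148, df = 23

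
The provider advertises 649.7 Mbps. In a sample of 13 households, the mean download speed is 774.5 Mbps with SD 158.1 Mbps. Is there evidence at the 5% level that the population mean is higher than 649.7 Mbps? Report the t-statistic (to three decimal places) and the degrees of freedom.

H0: μ = 649.7; H1: μ > 649.7 (one-sample t-test, right-tailed).
t = (x̄ − μ₀)/(s/√n) = (774.5 − 649.7)/(158.1/√13) = 2.846
df = n − 1 = 12
p-value = P(T ≥ 2.846) ≈ 0.007
Since p ≈ 0.007 < α = 0.05, reject H0; the evidence is statistically significant.

t = 2.846, df = 12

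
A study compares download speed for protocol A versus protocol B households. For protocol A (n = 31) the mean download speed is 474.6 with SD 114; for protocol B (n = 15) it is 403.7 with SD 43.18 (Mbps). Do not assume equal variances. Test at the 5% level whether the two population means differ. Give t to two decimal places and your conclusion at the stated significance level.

Let group 1 = protocol A, group 2 = protocol B. H0: μ_1 = μ_2; H1: μ_1 ≠ μ_2 (Welch's two-sample t-test, two-sided).
t = (x̄_1 − x̄_2)/√(s_1²/n_1 + s_2²/n_2) = (474.6 − 403.7)/√(114²/31 + 43.18²/15) = 3.04
Welch–Satterthwaite df ≈ 42.43
Two-sided p-value ≈ 0.0040
Since p ≈ 0.0040 < α = 0.05, reject H0; the evidence is statistically significant.

t = 3.04; reject H0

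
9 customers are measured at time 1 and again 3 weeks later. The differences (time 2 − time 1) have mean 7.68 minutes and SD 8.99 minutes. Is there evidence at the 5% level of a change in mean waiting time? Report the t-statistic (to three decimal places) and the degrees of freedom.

H0: μ_d = 0; H1: μ_d ≠ 0 (paired t-test on the differences, two-sided).
t = d̄/(s_d/√n) = 7.68/(8.99/√9) = 2.563
df = n − 1 = 8
Two-sided p-value ≈ 0.0335
Since p ≈ 0.0335 < α = 0.05, reject H0; the evidence is statistically significant.

t = 2.563, df = 8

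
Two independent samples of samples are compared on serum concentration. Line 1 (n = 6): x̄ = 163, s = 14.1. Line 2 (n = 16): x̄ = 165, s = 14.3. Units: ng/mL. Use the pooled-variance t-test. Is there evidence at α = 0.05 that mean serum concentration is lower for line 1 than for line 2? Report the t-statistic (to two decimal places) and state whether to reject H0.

t = -0.29; fail to reject H0

Let group 1 = line 1, group 2 = line 2. H0: μ_1 = μ_2; H1: μ_1 < μ_2 (two-sample pooled-variance t-test, left-tailed).
s_p² = [(6−1)·14.1² + (16−1)·14.3²]/(6+16−2) = 203.07
t = (163 − 165)/√[203.07·(1/6 + 1/16)] = -0.29
df = n₁ + n₂ − 2 = 20
p-value = P(T ≤ -0.29) ≈ 0.3862
Since p ≈ 0.3862 > α = 0.05, fail to reject H0; the evidence is not statistically significant.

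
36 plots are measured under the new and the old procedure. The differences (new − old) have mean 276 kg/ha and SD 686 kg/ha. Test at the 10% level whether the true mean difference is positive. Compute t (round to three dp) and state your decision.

t = 2.414; reject H0

H0: μ_d = 0; H1: μ_d > 0 (paired t-test on the differences, right-tailed).
t = d̄/(s_d/√n) = 276/(686/√36) = 2.414
df = n − 1 = 35
p-value = P(T ≥ 2.414) ≈ 0.0106
Since p ≈ 0.0106 < α = 0.1, reject H0; the data support H1.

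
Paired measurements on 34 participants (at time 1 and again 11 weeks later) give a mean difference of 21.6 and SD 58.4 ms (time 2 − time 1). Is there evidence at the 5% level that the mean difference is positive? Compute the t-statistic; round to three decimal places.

H0: μ_d = 0; H1: μ_d > 0 (paired t-test on the differences, right-tailed).
t = d̄/(s_d/√n) = 21.6/(58.4/√34) = 2.157
df = n − 1 = 33
p-value = P(T ≥ 2.157) ≈ 0.019
Since p ≈ 0.019 < α = 0.05, reject H0; the evidence is statistically significant.

2.157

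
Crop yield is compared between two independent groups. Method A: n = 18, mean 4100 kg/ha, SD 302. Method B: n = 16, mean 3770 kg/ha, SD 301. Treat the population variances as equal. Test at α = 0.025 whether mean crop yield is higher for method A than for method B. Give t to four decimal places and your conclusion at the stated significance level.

Let group 1 = method A, group 2 = method B. H0: μ_1 = μ_2; H1: μ_1 > μ_2 (two-sample pooled-variance t-test, right-tailed).
s_p² = [(18−1)·302² + (16−1)·301²]/(18+16−2) = 90921.3
t = (4100 − 3770)/√[90921.3·(1/18 + 1/16)] = 3.1852
df = n₁ + n₂ − 2 = 32
p-value = P(T ≥ 3.1852) ≈ 0.002
Since p ≈ 0.002 < α = 0.025, reject H0; the data support H1.

t = 3.1852; reject H0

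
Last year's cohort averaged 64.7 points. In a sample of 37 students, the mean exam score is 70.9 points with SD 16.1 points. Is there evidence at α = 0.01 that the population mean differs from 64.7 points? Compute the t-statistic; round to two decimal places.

H0: μ = 64.7; H1: μ ≠ 64.7 (one-sample t-test, two-sided).
t = (x̄ − μ₀)/(s/√n) = (70.9 − 64.7)/(16.1/√37) = 2.34
df = n − 1 = 36
Two-sided p-value ≈ 0.025
Since p ≈ 0.025 > α = 0.01, fail to reject H0; the data do not provide sufficient evidence against H0.

2.34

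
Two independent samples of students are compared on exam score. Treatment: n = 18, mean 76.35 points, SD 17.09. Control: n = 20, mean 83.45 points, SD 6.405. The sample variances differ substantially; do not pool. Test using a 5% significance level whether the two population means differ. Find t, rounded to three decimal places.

-1.661

Let group 1 = treatment, group 2 = control. H0: μ_1 = μ_2; H1: μ_1 ≠ μ_2 (Welch's two-sample t-test, two-sided).
t = (x̄_1 − x̄_2)/√(s_1²/n_1 + s_2²/n_2) = (76.35 − 83.45)/√(17.09²/18 + 6.405²/20) = -1.661
Welch–Satterthwaite df ≈ 21.27
Two-sided p-value ≈ 0.1114
Since p ≈ 0.1114 > α = 0.05, fail to reject H0; the data do not provide sufficient evidence against H0.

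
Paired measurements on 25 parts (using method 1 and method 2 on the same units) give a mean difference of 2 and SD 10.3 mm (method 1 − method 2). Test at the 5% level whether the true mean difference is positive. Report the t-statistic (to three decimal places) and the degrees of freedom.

t = 0.971, df = 24

H0: μ_d = 0; H1: μ_d > 0 (paired t-test on the differences, right-tailed).
t = d̄/(s_d/√n) = 2/(10.3/√25) = 0.971
df = n − 1 = 24
p-value = P(T ≥ 0.971) ≈ 0.171
Since p ≈ 0.171 > α = 0.05, fail to reject H0; the evidence is not statistically significant.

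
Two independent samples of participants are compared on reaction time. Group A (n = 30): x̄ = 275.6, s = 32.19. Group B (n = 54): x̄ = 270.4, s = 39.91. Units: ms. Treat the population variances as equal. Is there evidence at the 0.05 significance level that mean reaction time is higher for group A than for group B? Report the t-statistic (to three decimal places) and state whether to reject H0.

Let group 1 = group A, group 2 = group B. H0: μ_1 = μ_2; H1: μ_1 > μ_2 (two-sample pooled-variance t-test, right-tailed).
s_p² = [(30−1)·32.19² + (54−1)·39.91²]/(30+54−2) = 1395.96
t = (275.6 − 270.4)/√[1395.96·(1/30 + 1/54)] = 0.611
df = n₁ + n₂ − 2 = 82
p-value = P(T ≥ 0.611) ≈ 0.271
Since p ≈ 0.271 > α = 0.05, fail to reject H0; the evidence is not statistically significant.

t = 0.611; fail to reject H0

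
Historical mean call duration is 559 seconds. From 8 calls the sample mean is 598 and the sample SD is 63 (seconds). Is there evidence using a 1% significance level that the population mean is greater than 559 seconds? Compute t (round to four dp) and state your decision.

t = 1.7509; fail to reject H0

H0: μ = 559; H1: μ > 559 (one-sample t-test, right-tailed).
t = (x̄ − μ₀)/(s/√n) = (598 − 559)/(63/√8) = 1.7509
df = n − 1 = 7
p-value = P(T ≥ 1.7509) ≈ 0.0617
Since p ≈ 0.0617 > α = 0.01, fail to reject H0; the data do not provide sufficient evidence against H0.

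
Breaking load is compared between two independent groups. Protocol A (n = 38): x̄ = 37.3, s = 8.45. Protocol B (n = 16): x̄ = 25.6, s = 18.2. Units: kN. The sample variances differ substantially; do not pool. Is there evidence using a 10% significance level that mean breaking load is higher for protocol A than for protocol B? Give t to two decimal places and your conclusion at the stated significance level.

t = 2.46; reject H0

Let group 1 = protocol A, group 2 = protocol B. H0: μ_1 = μ_2; H1: μ_1 > μ_2 (Welch's two-sample t-test, right-tailed).
t = (x̄_1 − x̄_2)/√(s_1²/n_1 + s_2²/n_2) = (37.3 − 25.6)/√(8.45²/38 + 18.2²/16) = 2.46
Welch–Satterthwaite df ≈ 17.79
p-value = P(T ≥ 2.46) ≈ 0.012
Since p ≈ 0.012 < α = 0.1, reject H0; the data support H1.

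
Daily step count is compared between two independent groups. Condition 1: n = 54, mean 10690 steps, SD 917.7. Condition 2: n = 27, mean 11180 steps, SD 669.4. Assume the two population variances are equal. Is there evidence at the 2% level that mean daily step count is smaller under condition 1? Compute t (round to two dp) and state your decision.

t = -2.46; reject H0

Let group 1 = condition 1, group 2 = condition 2. H0: μ_1 = μ_2; H1: μ_1 < μ_2 (two-sample pooled-variance t-test, left-tailed).
s_p² = [(54−1)·917.7² + (27−1)·669.4²]/(54+27−2) = 712477
t = (10690 − 11180)/√[712477·(1/54 + 1/27)] = -2.46
df = n₁ + n₂ − 2 = 79
p-value = P(T ≤ -2.46) ≈ 0.008
Since p ≈ 0.008 < α = 0.02, reject H0; the data support H1.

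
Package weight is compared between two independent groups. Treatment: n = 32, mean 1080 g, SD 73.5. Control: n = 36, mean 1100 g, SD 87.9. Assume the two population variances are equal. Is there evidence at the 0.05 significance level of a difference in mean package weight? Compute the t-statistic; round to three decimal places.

-1.011

Let group 1 = treatment, group 2 = control. H0: μ_1 = μ_2; H1: μ_1 ≠ μ_2 (two-sample pooled-variance t-test, two-sided).
s_p² = [(32−1)·73.5² + (36−1)·87.9²]/(32+36−2) = 6634.76
t = (1080 − 1100)/√[6634.76·(1/32 + 1/36)] = -1.011
df = n₁ + n₂ − 2 = 66
Two-sided p-value ≈ 0.3159
Since p ≈ 0.3159 > α = 0.05, fail to reject H0; the data do not provide sufficient evidence against H0.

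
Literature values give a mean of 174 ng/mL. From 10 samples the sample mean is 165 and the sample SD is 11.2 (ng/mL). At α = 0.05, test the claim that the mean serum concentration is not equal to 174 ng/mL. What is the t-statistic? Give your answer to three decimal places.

-2.541

H0: μ = 174; H1: μ ≠ 174 (one-sample t-test, two-sided).
t = (x̄ − μ₀)/(s/√n) = (165 − 174)/(11.2/√10) = -2.541
df = n − 1 = 9
Two-sided p-value ≈ 0.032
Since p ≈ 0.032 < α = 0.05, reject H0; the evidence is statistically significant.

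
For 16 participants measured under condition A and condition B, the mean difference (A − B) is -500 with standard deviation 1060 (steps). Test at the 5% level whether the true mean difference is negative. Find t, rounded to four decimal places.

H0: μ_d = 0; H1: μ_d < 0 (paired t-test on the differences, left-tailed).
t = d̄/(s_d/√n) = -500/(1060/√16) = -1.8868
df = n − 1 = 15
p-value = P(T ≤ -1.8868) ≈ 0.039
Since p ≈ 0.039 < α = 0.05, reject H0; the data support H1.

-1.8868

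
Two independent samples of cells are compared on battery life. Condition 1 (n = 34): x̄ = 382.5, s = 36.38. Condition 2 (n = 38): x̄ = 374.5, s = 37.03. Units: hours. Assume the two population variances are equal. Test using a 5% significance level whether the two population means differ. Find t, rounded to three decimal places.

Let group 1 = condition 1, group 2 = condition 2. H0: μ_1 = μ_2; H1: μ_1 ≠ μ_2 (two-sample pooled-variance t-test, two-sided).
s_p² = [(34−1)·36.38² + (38−1)·37.03²]/(34+38−2) = 1348.73
t = (382.5 − 374.5)/√[1348.73·(1/34 + 1/38)] = 0.923
df = n₁ + n₂ − 2 = 70
Two-sided p-value ≈ 0.3593
Since p ≈ 0.3593 > α = 0.05, fail to reject H0; the evidence is not statistically significant.

0.923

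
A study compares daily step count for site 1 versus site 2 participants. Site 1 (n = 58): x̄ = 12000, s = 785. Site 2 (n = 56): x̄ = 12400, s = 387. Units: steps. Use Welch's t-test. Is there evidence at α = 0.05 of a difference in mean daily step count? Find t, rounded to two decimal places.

Let group 1 = site 1, group 2 = site 2. H0: μ_1 = μ_2; H1: μ_1 ≠ μ_2 (Welch's two-sample t-test, two-sided).
t = (x̄_1 − x̄_2)/√(s_1²/n_1 + s_2²/n_2) = (12000 − 12400)/√(785²/58 + 387²/56) = -3.47
Welch–Satterthwaite df ≈ 83.80
Two-sided p-value ≈ 0.001
Since p ≈ 0.001 < α = 0.05, reject H0; the evidence is statistically significant.

-3.47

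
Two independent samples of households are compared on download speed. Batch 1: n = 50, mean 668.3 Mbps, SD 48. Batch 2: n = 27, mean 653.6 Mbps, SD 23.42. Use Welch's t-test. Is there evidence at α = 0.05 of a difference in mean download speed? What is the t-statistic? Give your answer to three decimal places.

Let group 1 = batch 1, group 2 = batch 2. H0: μ_1 = μ_2; H1: μ_1 ≠ μ_2 (Welch's two-sample t-test, two-sided).
t = (x̄_1 − x̄_2)/√(s_1²/n_1 + s_2²/n_2) = (668.3 − 653.6)/√(48²/50 + 23.42²/27) = 1.804
Welch–Satterthwaite df ≈ 74.46
Two-sided p-value ≈ 0.0753
Since p ≈ 0.0753 > α = 0.05, fail to reject H0; the data do not provide sufficient evidence against H0.

1.804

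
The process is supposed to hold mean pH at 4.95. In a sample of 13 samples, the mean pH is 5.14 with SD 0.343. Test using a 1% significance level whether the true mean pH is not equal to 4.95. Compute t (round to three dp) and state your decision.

t = 1.997; fail to reject H0

H0: μ = 4.95; H1: μ ≠ 4.95 (one-sample t-test, two-sided).
t = (x̄ − μ₀)/(s/√n) = (5.14 − 4.95)/(0.343/√13) = 1.997
df = n − 1 = 12
Two-sided p-value ≈ 0.0690
Since p ≈ 0.0690 > α = 0.01, fail to reject H0; the evidence is not statistically significant.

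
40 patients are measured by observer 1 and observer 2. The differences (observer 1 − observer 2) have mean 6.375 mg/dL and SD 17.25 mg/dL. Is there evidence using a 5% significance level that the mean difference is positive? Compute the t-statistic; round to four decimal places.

H0: μ_d = 0; H1: μ_d > 0 (paired t-test on the differences, right-tailed).
t = d̄/(s_d/√n) = 6.375/(17.25/√40) = 2.3373
df = n − 1 = 39
p-value = P(T ≥ 2.3373) ≈ 0.0123
Since p ≈ 0.0123 < α = 0.05, reject H0; the data support H1.

2.3373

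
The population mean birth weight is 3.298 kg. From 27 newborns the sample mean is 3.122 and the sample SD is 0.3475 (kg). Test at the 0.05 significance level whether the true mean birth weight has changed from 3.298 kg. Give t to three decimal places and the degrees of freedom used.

t = -2.632, df = 26

H0: μ = 3.298; H1: μ ≠ 3.298 (one-sample t-test, two-sided).
t = (x̄ − μ₀)/(s/√n) = (3.122 − 3.298)/(0.3475/√27) = -2.632
df = n − 1 = 26
Two-sided p-value ≈ 0.014
Since p ≈ 0.014 < α = 0.05, reject H0; the data support H1.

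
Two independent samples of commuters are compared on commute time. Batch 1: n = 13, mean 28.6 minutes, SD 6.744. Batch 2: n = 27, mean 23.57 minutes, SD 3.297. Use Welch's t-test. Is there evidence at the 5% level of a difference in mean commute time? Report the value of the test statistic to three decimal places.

Let group 1 = batch 1, group 2 = batch 2. H0: μ_1 = μ_2; H1: μ_1 ≠ μ_2 (Welch's two-sample t-test, two-sided).
t = (x̄_1 − x̄_2)/√(s_1²/n_1 + s_2²/n_2) = (28.6 − 23.57)/√(6.744²/13 + 3.297²/27) = 2.547
Welch–Satterthwaite df ≈ 14.83
Two-sided p-value ≈ 0.022
Since p ≈ 0.022 < α = 0.05, reject H0; the evidence is statistically significant.

2.547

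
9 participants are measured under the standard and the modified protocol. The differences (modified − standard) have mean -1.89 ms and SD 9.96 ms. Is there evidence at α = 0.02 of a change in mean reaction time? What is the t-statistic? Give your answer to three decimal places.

H0: μ_d = 0; H1: μ_d ≠ 0 (paired t-test on the differences, two-sided).
t = d̄/(s_d/√n) = -1.89/(9.96/√9) = -0.569
df = n − 1 = 8
Two-sided p-value ≈ 0.5848
Since p ≈ 0.5848 > α = 0.02, fail to reject H0; the evidence is not statistically significant.

-0.569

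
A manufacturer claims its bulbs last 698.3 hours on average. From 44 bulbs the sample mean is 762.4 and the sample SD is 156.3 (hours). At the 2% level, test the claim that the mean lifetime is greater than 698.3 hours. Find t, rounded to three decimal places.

2.720

H0: μ = 698.3; H1: μ > 698.3 (one-sample t-test, right-tailed).
t = (x̄ − μ₀)/(s/√n) = (762.4 − 698.3)/(156.3/√44) = 2.720
df = n − 1 = 43
p-value = P(T ≥ 2.720) ≈ 0.0047
Since p ≈ 0.0047 < α = 0.02, reject H0; the evidence is statistically significant.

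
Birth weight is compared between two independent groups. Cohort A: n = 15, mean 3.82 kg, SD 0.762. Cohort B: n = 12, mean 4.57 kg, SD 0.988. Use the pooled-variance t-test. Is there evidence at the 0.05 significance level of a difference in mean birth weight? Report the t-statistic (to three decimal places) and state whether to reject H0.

Let group 1 = cohort A, group 2 = cohort B. H0: μ_1 = μ_2; H1: μ_1 ≠ μ_2 (two-sample pooled-variance t-test, two-sided).
s_p² = [(15−1)·0.762² + (12−1)·0.988²]/(15+12−2) = 0.754664
t = (3.82 − 4.57)/√[0.754664·(1/15 + 1/12)] = -2.229
df = n₁ + n₂ − 2 = 25
Two-sided p-value ≈ 0.035
Since p ≈ 0.035 < α = 0.05, reject H0; the data support H1.

t = -2.229; reject H0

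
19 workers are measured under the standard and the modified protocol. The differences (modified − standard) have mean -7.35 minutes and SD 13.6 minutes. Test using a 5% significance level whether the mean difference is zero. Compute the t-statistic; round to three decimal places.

H0: μ_d = 0; H1: μ_d ≠ 0 (paired t-test on the differences, two-sided).
t = d̄/(s_d/√n) = -7.35/(13.6/√19) = -2.356
df = n − 1 = 18
Two-sided p-value ≈ 0.030
Since p ≈ 0.030 < α = 0.05, reject H0; the data support H1.

-2.356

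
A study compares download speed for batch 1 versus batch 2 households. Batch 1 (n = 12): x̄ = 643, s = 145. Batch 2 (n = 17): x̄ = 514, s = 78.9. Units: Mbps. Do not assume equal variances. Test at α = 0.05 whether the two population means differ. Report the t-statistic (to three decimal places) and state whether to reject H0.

Let group 1 = batch 1, group 2 = batch 2. H0: μ_1 = μ_2; H1: μ_1 ≠ μ_2 (Welch's two-sample t-test, two-sided).
t = (x̄_1 − x̄_2)/√(s_1²/n_1 + s_2²/n_2) = (643 − 514)/√(145²/12 + 78.9²/17) = 2.803
Welch–Satterthwaite df ≈ 15.61
Two-sided p-value ≈ 0.0130
Since p ≈ 0.0130 < α = 0.05, reject H0; the data support H1.

t = 2.803; reject H0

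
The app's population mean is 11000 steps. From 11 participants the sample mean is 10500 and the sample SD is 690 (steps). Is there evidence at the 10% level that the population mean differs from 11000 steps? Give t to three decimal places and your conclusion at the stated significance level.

t = -2.403; reject H0

H0: μ = 11000; H1: μ ≠ 11000 (one-sample t-test, two-sided).
t = (x̄ − μ₀)/(s/√n) = (10500 − 11000)/(690/√11) = -2.403
df = n − 1 = 10
Two-sided p-value ≈ 0.037
Since p ≈ 0.037 < α = 0.1, reject H0; the data support H1.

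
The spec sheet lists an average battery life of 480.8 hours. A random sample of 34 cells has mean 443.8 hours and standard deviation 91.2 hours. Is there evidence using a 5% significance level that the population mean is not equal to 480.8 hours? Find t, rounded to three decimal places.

H0: μ = 480.8; H1: μ ≠ 480.8 (one-sample t-test, two-sided).
t = (x̄ − μ₀)/(s/√n) = (443.8 − 480.8)/(91.2/√34) = -2.366
df = n − 1 = 33
Two-sided p-value ≈ 0.024
Since p ≈ 0.024 < α = 0.05, reject H0; the data support H1.

-2.366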